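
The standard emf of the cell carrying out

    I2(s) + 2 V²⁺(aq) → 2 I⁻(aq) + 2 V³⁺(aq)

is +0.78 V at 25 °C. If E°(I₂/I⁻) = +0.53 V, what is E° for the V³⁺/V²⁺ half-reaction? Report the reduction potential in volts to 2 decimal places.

In the reaction as written the I₂/I⁻ couple is reduced (cathode) and V³⁺/V²⁺ is oxidized (anode), so E°cell = E°(I₂/I⁻) − E°(V³⁺/V²⁺).
E°(V³⁺/V²⁺) = E°(cathode) − E°cell = +0.53 − (+0.78) = −0.25 V.

−0.25 V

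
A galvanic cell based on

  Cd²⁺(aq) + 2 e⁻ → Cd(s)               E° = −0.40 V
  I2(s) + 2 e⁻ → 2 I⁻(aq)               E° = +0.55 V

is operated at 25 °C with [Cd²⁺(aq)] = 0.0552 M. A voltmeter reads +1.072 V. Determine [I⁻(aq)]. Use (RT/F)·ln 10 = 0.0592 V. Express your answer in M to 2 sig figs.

The I₂/I⁻ couple has the larger reduction potential, so it is the cathode: E°cell = +0.55 − (−0.40) = +0.95 V and n = 2.
Rearranging E = E° − (0.0592/n)·log Q gives log Q = 2(+0.95 − (+1.072))/0.0592 = −4.122.
The balanced reaction is I2(s) + Cd(s) → 2 I⁻(aq) + Cd²⁺(aq), so Q = [I⁻(aq)]^2·[Cd²⁺(aq)].
Solving for the unknown gives log [I⁻(aq)] = −1.432, so [I⁻(aq)] ≈ 0.037 M.

0.037 M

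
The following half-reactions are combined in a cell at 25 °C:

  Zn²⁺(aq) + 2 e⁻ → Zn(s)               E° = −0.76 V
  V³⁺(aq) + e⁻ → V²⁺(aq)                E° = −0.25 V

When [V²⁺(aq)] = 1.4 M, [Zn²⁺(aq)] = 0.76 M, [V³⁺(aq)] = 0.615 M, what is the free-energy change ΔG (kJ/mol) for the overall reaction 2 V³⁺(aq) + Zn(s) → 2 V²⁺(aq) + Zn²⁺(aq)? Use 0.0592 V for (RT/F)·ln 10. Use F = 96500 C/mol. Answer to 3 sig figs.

−95.0 kJ/mol

The standard cell potential is −0.25 − (−0.76) = +0.51 V, with n = 2 electrons in the balanced equation.
Q = ([V²⁺(aq)]^2·[Zn²⁺(aq)]) / [V³⁺(aq)]^2 = 3.94, so log Q = 0.595 and E = +0.51 − (0.0592/2)(0.595) = +0.4924 V.
Then ΔG = −nFE = −2 × 96500 × +0.4924 J/mol = −95.0 kJ/mol.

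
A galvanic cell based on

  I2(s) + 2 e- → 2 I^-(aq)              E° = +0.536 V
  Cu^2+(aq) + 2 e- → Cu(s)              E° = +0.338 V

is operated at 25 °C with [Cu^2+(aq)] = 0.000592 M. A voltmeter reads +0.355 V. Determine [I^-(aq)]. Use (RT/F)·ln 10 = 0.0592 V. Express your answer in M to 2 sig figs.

0.092 M

With I₂/I⁻ at the cathode and Cu²⁺/Cu at the anode, E°cell = +0.536 − (+0.338) = +0.198 V (n = 2).
From the Nernst equation, log Q = n(E° − E)/0.0592 = 2·(+0.198 − (+0.355))/0.0592 = −5.304.
For I2(s) + Cu(s) → 2 I^-(aq) + Cu^2+(aq), the reaction quotient is Q = [I^-(aq)]^2·[Cu^2+(aq)].
Solving for the unknown gives log [I^-(aq)] = −1.038, so [I^-(aq)] ≈ 0.092 M.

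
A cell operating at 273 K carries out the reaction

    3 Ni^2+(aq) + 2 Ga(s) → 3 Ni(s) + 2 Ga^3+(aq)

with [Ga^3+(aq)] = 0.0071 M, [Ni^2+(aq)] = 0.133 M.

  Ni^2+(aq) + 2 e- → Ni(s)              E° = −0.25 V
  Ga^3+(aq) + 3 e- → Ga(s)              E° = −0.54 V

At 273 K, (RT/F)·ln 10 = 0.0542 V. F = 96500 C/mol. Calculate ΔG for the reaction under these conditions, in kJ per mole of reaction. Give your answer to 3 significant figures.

With Ni²⁺/Ni reduced at the cathode, E°cell = −0.25 − (−0.54) = +0.29 V and n = 6.
The reaction quotient is [Ga^3+(aq)]^2 / [Ni^2+(aq)]^3 = 0.0214; by Nernst, E = +0.29 − (0.0542/6)(−1.669) = +0.3051 V.
Then ΔG = −nFE = −6 × 96500 × +0.3051 J/mol = −177 kJ/mol.

−177 kJ/mol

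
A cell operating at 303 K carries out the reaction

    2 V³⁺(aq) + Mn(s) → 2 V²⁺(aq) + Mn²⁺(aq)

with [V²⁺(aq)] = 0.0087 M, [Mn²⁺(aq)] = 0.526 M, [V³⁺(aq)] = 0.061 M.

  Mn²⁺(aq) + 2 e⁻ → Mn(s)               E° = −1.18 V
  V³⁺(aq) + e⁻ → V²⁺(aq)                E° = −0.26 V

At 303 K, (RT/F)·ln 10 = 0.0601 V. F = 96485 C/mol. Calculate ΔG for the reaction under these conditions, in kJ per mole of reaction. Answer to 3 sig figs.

−189 kJ/mol

With V³⁺/V²⁺ reduced at the cathode, E°cell = −0.26 − (−1.18) = +0.92 V and n = 2.
Q = ([V²⁺(aq)]^2·[Mn²⁺(aq)]) / [V³⁺(aq)]^2 = 0.0107, so log Q = −1.971 and E = +0.92 − (0.0601/2)(−1.971) = +0.9792 V.
Then ΔG = −nFE = −2 × 96485 × +0.9792 J/mol = −189 kJ/mol.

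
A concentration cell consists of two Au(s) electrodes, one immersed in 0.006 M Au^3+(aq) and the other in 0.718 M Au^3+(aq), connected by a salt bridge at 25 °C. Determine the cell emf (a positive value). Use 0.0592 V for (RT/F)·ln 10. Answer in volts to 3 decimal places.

0.041 V

For a concentration cell E°cell = 0, since both electrodes use the same couple.
The compartment with the higher Au^3+(aq) concentration (0.718 M) acts as the cathode; ions are reduced there and produced at the dilute (0.006 M) anode.
With n = 3, Ecell = −(0.0592/3)·log([dilute]/[conc]) = −(0.0592/3)·log(0.006/0.718) = +0.041 V.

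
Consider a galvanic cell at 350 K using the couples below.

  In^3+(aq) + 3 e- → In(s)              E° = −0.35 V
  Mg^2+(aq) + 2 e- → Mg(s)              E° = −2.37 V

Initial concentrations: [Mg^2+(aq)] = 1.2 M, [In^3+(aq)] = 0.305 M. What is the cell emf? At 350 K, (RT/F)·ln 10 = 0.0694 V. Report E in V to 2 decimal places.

In³⁺/In is reduced (cathode, E° = −0.35 V) and Mg²⁺/Mg is oxidized (anode).
E°cell = E°cat − E°an = −0.35 − (−2.37) = +2.02 V; n = 6.
For the overall reaction 2 In^3+(aq) + 3 Mg(s) → 2 In(s) + 3 Mg^2+(aq), Q = [Mg^2+(aq)]^3 / [In^3+(aq)]^2 = 18.6, giving log Q = 1.269.
E = E° − (0.0694/n)·log Q = +2.02 − (0.0694/6)(1.269) = +2.01 V.

+2.01 V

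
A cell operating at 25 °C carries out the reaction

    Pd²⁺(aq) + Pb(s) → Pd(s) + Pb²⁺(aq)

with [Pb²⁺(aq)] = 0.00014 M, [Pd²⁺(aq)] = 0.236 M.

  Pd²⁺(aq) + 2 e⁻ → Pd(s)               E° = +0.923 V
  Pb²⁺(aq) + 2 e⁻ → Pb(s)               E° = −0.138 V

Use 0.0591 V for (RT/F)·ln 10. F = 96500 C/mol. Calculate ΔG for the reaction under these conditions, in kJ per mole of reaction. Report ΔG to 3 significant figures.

E°cell = +0.923 − (−0.138) = +1.061 V; the balanced reaction transfers n = 2 electrons.
Q = [Pb²⁺(aq)] / [Pd²⁺(aq)] = 0.000593, so log Q = −3.227 and E = +1.061 − (0.0591/2)(−3.227) = +1.1564 V.
Finally ΔG = −nFE = −(2)(96500 C/mol)(+1.1564 V) = −223 kJ/mol.

−223 kJ/mol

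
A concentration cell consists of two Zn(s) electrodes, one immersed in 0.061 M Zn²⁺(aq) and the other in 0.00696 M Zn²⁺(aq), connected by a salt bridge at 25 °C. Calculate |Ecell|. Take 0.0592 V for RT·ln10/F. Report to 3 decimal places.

0.028 V

For a concentration cell E°cell = 0, since both electrodes use the same couple.
The compartment with the higher Zn²⁺(aq) concentration (0.061 M) acts as the cathode; ions are reduced there and produced at the dilute (0.00696 M) anode.
With n = 2, Ecell = −(0.0592/2)·log([dilute]/[conc]) = −(0.0592/2)·log(0.00696/0.061) = +0.028 V.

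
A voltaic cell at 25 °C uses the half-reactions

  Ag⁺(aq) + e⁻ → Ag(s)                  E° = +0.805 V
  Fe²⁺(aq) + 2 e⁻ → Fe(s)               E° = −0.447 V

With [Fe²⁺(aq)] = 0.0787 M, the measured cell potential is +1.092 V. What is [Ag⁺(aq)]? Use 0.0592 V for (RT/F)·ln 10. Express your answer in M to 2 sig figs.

With Ag⁺/Ag at the cathode and Fe²⁺/Fe at the anode, E°cell = +0.805 − (−0.447) = +1.252 V (n = 2).
From the Nernst equation, log Q = n(E° − E)/0.0592 = 2·(+1.252 − (+1.092))/0.0592 = 5.405.
Balancing electrons gives 2 Ag⁺(aq) + Fe(s) → 2 Ag(s) + Fe²⁺(aq); thus Q = [Fe²⁺(aq)] / [Ag⁺(aq)]^2.
Solving for the unknown gives log [Ag⁺(aq)] = −3.255, so [Ag⁺(aq)] ≈ 0.00056 M.

0.00056 M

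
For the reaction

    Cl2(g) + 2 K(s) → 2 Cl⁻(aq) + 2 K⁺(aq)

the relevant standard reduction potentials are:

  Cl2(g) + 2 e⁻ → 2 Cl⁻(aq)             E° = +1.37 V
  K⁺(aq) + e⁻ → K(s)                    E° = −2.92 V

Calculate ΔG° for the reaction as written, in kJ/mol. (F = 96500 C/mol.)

In the reaction as written Cl2(g) is reduced, so the Cl₂/Cl⁻ couple is the cathode and K⁺/K is the anode.
E°cell = +1.37 − (−2.92) = +4.29 V; balancing electrons gives n = 2.
ΔG° = −nFE°cell = −(2)(96500)(+4.29) J/mol = −828 kJ/mol.

−828 kJ/mol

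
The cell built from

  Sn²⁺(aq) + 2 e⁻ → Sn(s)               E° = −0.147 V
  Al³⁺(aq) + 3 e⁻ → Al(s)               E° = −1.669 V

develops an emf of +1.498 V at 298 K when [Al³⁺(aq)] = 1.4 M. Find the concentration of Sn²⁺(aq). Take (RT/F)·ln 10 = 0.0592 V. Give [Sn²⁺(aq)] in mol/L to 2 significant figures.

0.19 M

Sn²⁺/Sn is the cathode (higher E°); E°cell = −0.147 − (−1.669) = +1.522 V with n = 6.
From the Nernst equation, log Q = n(E° − E)/0.0592 = 6·(+1.522 − (+1.498))/0.0592 = 2.432.
The balanced reaction is 3 Sn²⁺(aq) + 2 Al(s) → 3 Sn(s) + 2 Al³⁺(aq), so Q = [Al³⁺(aq)]^2 / [Sn²⁺(aq)]^3.
Solving for the unknown gives log [Sn²⁺(aq)] = −0.713, so [Sn²⁺(aq)] ≈ 0.19 M.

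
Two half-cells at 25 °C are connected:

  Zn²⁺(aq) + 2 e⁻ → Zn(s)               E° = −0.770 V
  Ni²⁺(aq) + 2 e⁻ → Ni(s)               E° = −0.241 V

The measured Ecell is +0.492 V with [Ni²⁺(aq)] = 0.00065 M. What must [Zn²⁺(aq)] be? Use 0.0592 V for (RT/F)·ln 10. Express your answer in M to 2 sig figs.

0.012 M

Ni²⁺/Ni is the cathode (higher E°); E°cell = −0.241 − (−0.770) = +0.529 V with n = 2.
Rearranging E = E° − (0.0592/n)·log Q gives log Q = 2(+0.529 − (+0.492))/0.0592 = 1.250.
Balancing electrons gives Ni²⁺(aq) + Zn(s) → Ni(s) + Zn²⁺(aq); thus Q = [Zn²⁺(aq)] / [Ni²⁺(aq)].
Substituting the known concentrations and solving, log [Zn²⁺(aq)] = −1.937 and [Zn²⁺(aq)] = 0.012 M.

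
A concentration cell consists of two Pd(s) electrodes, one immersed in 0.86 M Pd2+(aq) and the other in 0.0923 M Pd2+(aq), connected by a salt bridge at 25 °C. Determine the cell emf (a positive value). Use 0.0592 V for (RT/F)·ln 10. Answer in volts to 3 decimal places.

For a concentration cell E°cell = 0, since both electrodes use the same couple.
The compartment with the higher Pd2+(aq) concentration (0.86 M) acts as the cathode; ions are reduced there and produced at the dilute (0.0923 M) anode.
With n = 2, Ecell = −(0.0592/2)·log([dilute]/[conc]) = −(0.0592/2)·log(0.0923/0.86) = +0.029 V.

0.029 V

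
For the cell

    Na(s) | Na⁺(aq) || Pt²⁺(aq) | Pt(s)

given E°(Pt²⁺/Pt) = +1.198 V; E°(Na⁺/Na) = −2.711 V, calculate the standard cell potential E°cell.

+3.909 V

By convention the left-hand electrode in cell notation is the anode (oxidation) and the right-hand electrode is the cathode (reduction).
E°cell = E°(right) − E°(left) = +1.198 − (−2.711) = +3.909 V.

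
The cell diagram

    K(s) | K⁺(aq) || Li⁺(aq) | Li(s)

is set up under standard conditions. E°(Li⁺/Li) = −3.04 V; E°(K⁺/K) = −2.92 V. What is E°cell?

−0.12 V

By convention the left-hand electrode in cell notation is the anode (oxidation) and the right-hand electrode is the cathode (reduction).
E°cell = E°(right) − E°(left) = −3.04 − (−2.92) = −0.12 V.
The negative sign shows that, as written, the cell would require an external voltage to drive the reaction.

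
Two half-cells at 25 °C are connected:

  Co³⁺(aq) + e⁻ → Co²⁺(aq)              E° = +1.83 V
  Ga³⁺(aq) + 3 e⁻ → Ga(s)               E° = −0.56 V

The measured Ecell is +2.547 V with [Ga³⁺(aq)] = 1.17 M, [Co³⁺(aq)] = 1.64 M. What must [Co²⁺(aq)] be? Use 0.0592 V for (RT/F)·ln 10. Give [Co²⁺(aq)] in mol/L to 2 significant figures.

Co³⁺/Co²⁺ is the cathode (higher E°); E°cell = +1.83 − (−0.56) = +2.39 V with n = 3.
From the Nernst equation, log Q = n(E° − E)/0.0592 = 3·(+2.39 − (+2.547))/0.0592 = −7.956.
For 3 Co³⁺(aq) + Ga(s) → 3 Co²⁺(aq) + Ga³⁺(aq), the reaction quotient is Q = ([Co²⁺(aq)]^3·[Ga³⁺(aq)]) / [Co³⁺(aq)]^3.
Solving for the unknown gives log [Co²⁺(aq)] = −2.460, so [Co²⁺(aq)] ≈ 0.0035 M.

0.0035 M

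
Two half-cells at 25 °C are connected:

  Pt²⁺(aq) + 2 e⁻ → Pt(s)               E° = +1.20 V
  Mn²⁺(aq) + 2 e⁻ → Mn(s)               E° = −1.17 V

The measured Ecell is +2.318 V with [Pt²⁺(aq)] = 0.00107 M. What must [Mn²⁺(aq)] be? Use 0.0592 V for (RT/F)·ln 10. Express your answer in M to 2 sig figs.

The Pt²⁺/Pt couple has the larger reduction potential, so it is the cathode: E°cell = +1.20 − (−1.17) = +2.37 V and n = 2.
Rearranging E = E° − (0.0592/n)·log Q gives log Q = 2(+2.37 − (+2.318))/0.0592 = 1.757.
Balancing electrons gives Pt²⁺(aq) + Mn(s) → Pt(s) + Mn²⁺(aq); thus Q = [Mn²⁺(aq)] / [Pt²⁺(aq)].
Solving for the unknown gives log [Mn²⁺(aq)] = −1.214, so [Mn²⁺(aq)] ≈ 0.061 M.

0.061 M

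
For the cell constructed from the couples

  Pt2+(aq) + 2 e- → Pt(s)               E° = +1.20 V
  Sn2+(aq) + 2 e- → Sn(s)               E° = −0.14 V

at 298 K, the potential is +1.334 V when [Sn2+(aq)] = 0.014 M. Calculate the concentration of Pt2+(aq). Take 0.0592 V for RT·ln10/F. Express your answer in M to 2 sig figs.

Pt²⁺/Pt is the cathode (higher E°); E°cell = +1.20 − (−0.14) = +1.34 V with n = 2.
Since E = E° − (0.0592/n)·log Q, log Q = n(E° − E)/0.0592 = 0.203.
Balancing electrons gives Pt2+(aq) + Sn(s) → Pt(s) + Sn2+(aq); thus Q = [Sn2+(aq)] / [Pt2+(aq)].
Substituting the known concentrations and solving, log [Pt2+(aq)] = −2.057 and [Pt2+(aq)] = 0.0088 M.

0.0088 M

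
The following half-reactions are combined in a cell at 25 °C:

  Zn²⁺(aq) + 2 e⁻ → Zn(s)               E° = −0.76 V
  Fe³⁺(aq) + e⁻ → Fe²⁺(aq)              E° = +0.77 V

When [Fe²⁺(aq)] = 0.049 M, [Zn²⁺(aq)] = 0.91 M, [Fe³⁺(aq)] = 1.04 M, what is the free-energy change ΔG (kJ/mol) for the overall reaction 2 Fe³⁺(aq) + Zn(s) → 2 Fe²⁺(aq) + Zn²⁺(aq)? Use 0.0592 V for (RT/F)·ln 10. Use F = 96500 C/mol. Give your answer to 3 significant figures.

E°cell = +0.77 − (−0.76) = +1.53 V; the balanced reaction transfers n = 2 electrons.
Here Q = ([Fe²⁺(aq)]^2·[Zn²⁺(aq)]) / [Fe³⁺(aq)]^2 = 0.00202 (log Q = −2.695), giving E = +1.53 − (0.0592/2)·(−2.695) = +1.6098 V.
ΔG = −nFE = −(2)(96500)(+1.6098) J/mol = −311 kJ/mol.

−311 kJ/mol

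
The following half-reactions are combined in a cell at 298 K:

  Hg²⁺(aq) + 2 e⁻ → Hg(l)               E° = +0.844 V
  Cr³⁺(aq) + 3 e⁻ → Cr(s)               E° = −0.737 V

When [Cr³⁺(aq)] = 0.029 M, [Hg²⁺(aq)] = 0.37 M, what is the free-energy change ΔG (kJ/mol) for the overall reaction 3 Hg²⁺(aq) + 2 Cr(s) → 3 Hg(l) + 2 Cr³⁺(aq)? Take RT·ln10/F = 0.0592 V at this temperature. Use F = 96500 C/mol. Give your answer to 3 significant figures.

−926 kJ/mol

E°cell = +0.844 − (−0.737) = +1.581 V; the balanced reaction transfers n = 6 electrons.
Q = [Cr³⁺(aq)]^2 / [Hg²⁺(aq)]^3 = 0.0166, so log Q = −1.780 and E = +1.581 − (0.0592/6)(−1.780) = +1.5986 V.
Then ΔG = −nFE = −6 × 96500 × +1.5986 J/mol = −926 kJ/mol.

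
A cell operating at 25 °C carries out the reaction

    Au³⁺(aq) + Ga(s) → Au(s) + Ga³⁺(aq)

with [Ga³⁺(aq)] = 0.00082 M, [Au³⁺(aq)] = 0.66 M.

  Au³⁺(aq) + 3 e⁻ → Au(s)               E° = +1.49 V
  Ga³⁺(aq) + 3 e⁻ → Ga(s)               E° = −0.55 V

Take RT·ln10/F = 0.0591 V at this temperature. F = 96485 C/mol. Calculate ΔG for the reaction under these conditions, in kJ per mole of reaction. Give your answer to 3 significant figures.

The standard cell potential is +1.49 − (−0.55) = +2.04 V, with n = 3 electrons in the balanced equation.
Q = [Ga³⁺(aq)] / [Au³⁺(aq)] = 0.00124, so log Q = −2.906 and E = +2.04 − (0.0591/3)(−2.906) = +2.0972 V.
Finally ΔG = −nFE = −(3)(96485 C/mol)(+2.0972 V) = −607 kJ/mol.

−607 kJ/mol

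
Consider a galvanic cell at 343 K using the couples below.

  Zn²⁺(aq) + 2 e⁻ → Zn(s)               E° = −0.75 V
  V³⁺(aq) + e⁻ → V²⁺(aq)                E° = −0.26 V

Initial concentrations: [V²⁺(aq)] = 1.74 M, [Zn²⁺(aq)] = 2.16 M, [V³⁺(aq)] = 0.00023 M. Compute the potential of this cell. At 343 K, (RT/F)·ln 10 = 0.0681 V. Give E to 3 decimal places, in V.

V³⁺/V²⁺ is reduced (cathode, E° = −0.26 V) and Zn²⁺/Zn is oxidized (anode).
E°cell = E°cat − E°an = −0.26 − (−0.75) = +0.49 V; n = 2.
For the overall reaction 2 V³⁺(aq) + Zn(s) → 2 V²⁺(aq) + Zn²⁺(aq), Q = ([V²⁺(aq)]^2·[Zn²⁺(aq)]) / [V³⁺(aq)]^2 = 1.24×10^8, giving log Q = 8.092.
Applying E = E° − (RT ln10/nF)·log Q gives +0.49 − (0.0681/2)(8.092) = +0.214 V.

+0.214 V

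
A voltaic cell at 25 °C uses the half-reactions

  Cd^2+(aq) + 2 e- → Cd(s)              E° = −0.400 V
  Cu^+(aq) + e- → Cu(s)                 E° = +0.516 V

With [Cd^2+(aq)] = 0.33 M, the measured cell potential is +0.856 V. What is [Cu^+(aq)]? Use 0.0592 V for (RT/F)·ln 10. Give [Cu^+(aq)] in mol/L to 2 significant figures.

0.056 M

The Cu⁺/Cu couple has the larger reduction potential, so it is the cathode: E°cell = +0.516 − (−0.400) = +0.916 V and n = 2.
From the Nernst equation, log Q = n(E° − E)/0.0592 = 2·(+0.916 − (+0.856))/0.0592 = 2.027.
The balanced reaction is 2 Cu^+(aq) + Cd(s) → 2 Cu(s) + Cd^2+(aq), so Q = [Cd^2+(aq)] / [Cu^+(aq)]^2.
Substituting the known concentrations and solving, log [Cu^+(aq)] = −1.254 and [Cu^+(aq)] = 0.056 M.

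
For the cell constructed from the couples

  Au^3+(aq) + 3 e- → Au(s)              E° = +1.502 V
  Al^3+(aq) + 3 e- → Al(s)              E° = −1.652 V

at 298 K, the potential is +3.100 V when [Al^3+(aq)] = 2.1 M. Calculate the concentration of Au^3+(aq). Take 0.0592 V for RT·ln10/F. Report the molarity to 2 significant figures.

The Au³⁺/Au couple has the larger reduction potential, so it is the cathode: E°cell = +1.502 − (−1.652) = +3.154 V and n = 3.
Since E = E° − (0.0592/n)·log Q, log Q = n(E° − E)/0.0592 = 2.736.
Balancing electrons gives Au^3+(aq) + Al(s) → Au(s) + Al^3+(aq); thus Q = [Al^3+(aq)] / [Au^3+(aq)].
Substituting the known concentrations and solving, log [Au^3+(aq)] = −2.414 and [Au^3+(aq)] = 0.0039 M.

0.0039 M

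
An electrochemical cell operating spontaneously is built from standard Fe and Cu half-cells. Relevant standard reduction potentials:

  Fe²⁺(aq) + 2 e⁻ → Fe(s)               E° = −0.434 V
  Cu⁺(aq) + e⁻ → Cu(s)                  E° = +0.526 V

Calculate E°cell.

Of the two couples in this cell, the one with the more positive reduction potential is reduced at the cathode: here that is Cu⁺/Cu (+0.526 V); Fe²⁺/Fe (−0.434 V) is the anode.
E°cell = E°(cathode) − E°(anode) = +0.526 − (−0.434) = +0.960 V.

+0.960 V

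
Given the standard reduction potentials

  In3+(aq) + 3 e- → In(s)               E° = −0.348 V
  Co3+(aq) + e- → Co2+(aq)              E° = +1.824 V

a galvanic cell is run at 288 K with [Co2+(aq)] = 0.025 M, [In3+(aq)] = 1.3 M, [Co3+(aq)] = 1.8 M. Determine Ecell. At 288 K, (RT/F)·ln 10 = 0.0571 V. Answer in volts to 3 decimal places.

+2.276 V

Since E°(Co³⁺/Co²⁺) > E°(In³⁺/In), Co³⁺/Co²⁺ serves as the cathode.
E°cell = +1.824 − (−0.348) = +2.172 V, with n = 3 electrons transferred.
The balanced reaction is 3 Co3+(aq) + In(s) → 3 Co2+(aq) + In3+(aq), so Q = ([Co2+(aq)]^3·[In3+(aq)]) / [Co3+(aq)]^3 = 3.48×10^−6 and log Q = −5.458.
E = E° − (0.0571/n)·log Q = +2.172 − (0.0571/3)(−5.458) = +2.276 V.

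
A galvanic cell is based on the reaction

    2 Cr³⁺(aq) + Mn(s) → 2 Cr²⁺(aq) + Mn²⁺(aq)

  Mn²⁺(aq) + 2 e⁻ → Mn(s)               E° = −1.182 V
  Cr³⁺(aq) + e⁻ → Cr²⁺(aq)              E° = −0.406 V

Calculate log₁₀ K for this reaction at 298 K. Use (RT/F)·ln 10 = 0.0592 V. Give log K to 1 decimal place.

The Cr³⁺/Cr²⁺ couple is reduced (cathode); E°cell = −0.406 − (−1.182) = +0.776 V with n = 2.
At equilibrium E = 0, so log K = nE°cell / 0.0592 = (2)(+0.776) / 0.0592 = 26.2.

log K = 26.2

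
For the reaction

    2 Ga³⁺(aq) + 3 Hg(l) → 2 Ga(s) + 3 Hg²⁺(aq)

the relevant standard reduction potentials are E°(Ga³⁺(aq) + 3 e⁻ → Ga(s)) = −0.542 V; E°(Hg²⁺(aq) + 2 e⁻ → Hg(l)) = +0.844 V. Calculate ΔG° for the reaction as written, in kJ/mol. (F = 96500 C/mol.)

In the reaction as written Ga³⁺(aq) is reduced, so the Ga³⁺/Ga couple is the cathode and Hg²⁺/Hg is the anode.
E°cell = −0.542 − (+0.844) = −1.386 V; balancing electrons gives n = 6.
ΔG° = −nFE°cell = −(6)(96500)(−1.386) J/mol = +802 kJ/mol.

+802 kJ/mol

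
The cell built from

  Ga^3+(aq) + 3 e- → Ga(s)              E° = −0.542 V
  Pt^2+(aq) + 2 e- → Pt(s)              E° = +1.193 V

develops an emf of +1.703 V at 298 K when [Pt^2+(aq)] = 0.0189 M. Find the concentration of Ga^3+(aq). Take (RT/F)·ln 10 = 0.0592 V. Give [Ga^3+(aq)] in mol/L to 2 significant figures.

The Pt²⁺/Pt couple has the larger reduction potential, so it is the cathode: E°cell = +1.193 − (−0.542) = +1.735 V and n = 6.
Rearranging E = E° − (0.0592/n)·log Q gives log Q = 6(+1.735 − (+1.703))/0.0592 = 3.243.
Balancing electrons gives 3 Pt^2+(aq) + 2 Ga(s) → 3 Pt(s) + 2 Ga^3+(aq); thus Q = [Ga^3+(aq)]^2 / [Pt^2+(aq)]^3.
Isolating [Ga^3+(aq)] in Q = 10^{3.243} yields log [Ga^3+(aq)] = −0.964, i.e. 0.11 M.

0.11 M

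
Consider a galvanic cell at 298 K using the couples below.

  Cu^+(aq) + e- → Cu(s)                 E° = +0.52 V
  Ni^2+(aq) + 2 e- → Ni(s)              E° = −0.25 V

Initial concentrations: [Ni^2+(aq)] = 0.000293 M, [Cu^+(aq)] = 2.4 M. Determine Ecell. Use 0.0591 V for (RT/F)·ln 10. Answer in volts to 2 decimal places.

+0.90 V

Cu⁺/Cu is reduced (cathode, E° = +0.52 V) and Ni²⁺/Ni is oxidized (anode).
E°cell = E°cat − E°an = +0.52 − (−0.25) = +0.77 V; n = 2.
For the overall reaction 2 Cu^+(aq) + Ni(s) → 2 Cu(s) + Ni^2+(aq), Q = [Ni^2+(aq)] / [Cu^+(aq)]^2 = 5.09×10^−5, giving log Q = −4.294.
By the Nernst equation, E = +0.77 − (0.0591/2)·(−4.294) = +0.90 V.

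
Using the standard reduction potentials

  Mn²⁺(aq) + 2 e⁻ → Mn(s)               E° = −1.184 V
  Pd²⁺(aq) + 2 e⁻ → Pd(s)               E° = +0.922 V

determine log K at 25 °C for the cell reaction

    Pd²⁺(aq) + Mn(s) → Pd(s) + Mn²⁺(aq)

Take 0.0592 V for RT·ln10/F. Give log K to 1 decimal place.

log K = 71.1

The Pd²⁺/Pd couple is reduced (cathode); E°cell = +0.922 − (−1.184) = +2.106 V with n = 2.
At equilibrium E = 0, so log K = nE°cell / 0.0592 = (2)(+2.106) / 0.0592 = 71.1.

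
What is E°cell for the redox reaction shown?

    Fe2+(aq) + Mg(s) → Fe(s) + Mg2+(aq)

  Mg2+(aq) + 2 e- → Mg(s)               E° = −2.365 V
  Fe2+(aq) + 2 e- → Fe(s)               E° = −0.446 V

+1.919 V

In the reaction as written, Fe2+(aq) is reduced (cathode) and Mg2+(aq) is produced by oxidation at the anode.
E°cell = E°(cathode) − E°(anode) = −0.446 − (−2.365) = +1.919 V.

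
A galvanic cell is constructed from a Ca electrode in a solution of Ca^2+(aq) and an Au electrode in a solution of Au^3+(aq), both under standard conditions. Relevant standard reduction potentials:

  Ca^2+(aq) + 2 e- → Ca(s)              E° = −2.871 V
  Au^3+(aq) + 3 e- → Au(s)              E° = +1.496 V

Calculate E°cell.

+4.367 V

Of the two couples in this cell, the one with the more positive reduction potential is reduced at the cathode: here that is Au³⁺/Au (+1.496 V); Ca²⁺/Ca (−2.871 V) is the anode.
E°cell = E°(cathode) − E°(anode) = +1.496 − (−2.871) = +4.367 V.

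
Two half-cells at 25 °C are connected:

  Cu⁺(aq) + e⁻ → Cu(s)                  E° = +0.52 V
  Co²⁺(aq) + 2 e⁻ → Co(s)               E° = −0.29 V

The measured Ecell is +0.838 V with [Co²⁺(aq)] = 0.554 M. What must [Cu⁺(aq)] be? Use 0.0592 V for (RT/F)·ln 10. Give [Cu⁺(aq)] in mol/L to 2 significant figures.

The Cu⁺/Cu couple has the larger reduction potential, so it is the cathode: E°cell = +0.52 − (−0.29) = +0.81 V and n = 2.
From the Nernst equation, log Q = n(E° − E)/0.0592 = 2·(+0.81 − (+0.838))/0.0592 = −0.946.
For 2 Cu⁺(aq) + Co(s) → 2 Cu(s) + Co²⁺(aq), the reaction quotient is Q = [Co²⁺(aq)] / [Cu⁺(aq)]^2.
Solving for the unknown gives log [Cu⁺(aq)] = 0.345, so [Cu⁺(aq)] ≈ 2.2 M.

2.2 M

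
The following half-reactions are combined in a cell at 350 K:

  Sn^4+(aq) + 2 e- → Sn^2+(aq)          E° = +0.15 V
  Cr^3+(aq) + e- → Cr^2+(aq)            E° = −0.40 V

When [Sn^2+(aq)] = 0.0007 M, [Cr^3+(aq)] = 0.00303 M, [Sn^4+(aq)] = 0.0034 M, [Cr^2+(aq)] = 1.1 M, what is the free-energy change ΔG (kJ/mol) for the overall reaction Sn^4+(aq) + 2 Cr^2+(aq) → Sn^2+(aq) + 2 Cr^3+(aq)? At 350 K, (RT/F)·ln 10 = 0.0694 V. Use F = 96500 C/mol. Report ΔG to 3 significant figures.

−145 kJ/mol

With Sn⁴⁺/Sn²⁺ reduced at the cathode, E°cell = +0.15 − (−0.40) = +0.55 V and n = 2.
Here Q = ([Sn^2+(aq)]·[Cr^3+(aq)]^2) / ([Sn^4+(aq)]·[Cr^2+(aq)]^2) = 1.56×10^−6 (log Q = −5.806), giving E = +0.55 − (0.0694/2)·(−5.806) = +0.7515 V.
Then ΔG = −nFE = −2 × 96500 × +0.7515 J/mol = −145 kJ/mol.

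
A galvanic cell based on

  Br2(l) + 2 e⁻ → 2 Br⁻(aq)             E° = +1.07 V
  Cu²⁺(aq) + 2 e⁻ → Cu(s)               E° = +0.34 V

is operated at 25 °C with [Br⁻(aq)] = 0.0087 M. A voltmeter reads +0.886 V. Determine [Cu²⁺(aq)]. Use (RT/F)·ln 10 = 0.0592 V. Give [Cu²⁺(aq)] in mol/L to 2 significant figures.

0.071 M

The Br₂/Br⁻ couple has the larger reduction potential, so it is the cathode: E°cell = +1.07 − (+0.34) = +0.73 V and n = 2.
From the Nernst equation, log Q = n(E° − E)/0.0592 = 2·(+0.73 − (+0.886))/0.0592 = −5.270.
The balanced reaction is Br2(l) + Cu(s) → 2 Br⁻(aq) + Cu²⁺(aq), so Q = [Br⁻(aq)]^2·[Cu²⁺(aq)].
Solving for the unknown gives log [Cu²⁺(aq)] = −1.149, so [Cu²⁺(aq)] ≈ 0.071 M.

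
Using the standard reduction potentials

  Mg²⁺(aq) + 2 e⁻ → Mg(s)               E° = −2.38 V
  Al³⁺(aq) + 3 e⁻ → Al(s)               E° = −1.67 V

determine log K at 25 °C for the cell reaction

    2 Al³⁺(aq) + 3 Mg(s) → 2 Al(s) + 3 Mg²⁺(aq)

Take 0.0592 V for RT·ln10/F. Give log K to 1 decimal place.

The Al³⁺/Al couple is reduced (cathode); E°cell = −1.67 − (−2.38) = +0.71 V with n = 6.
At equilibrium E = 0, so log K = nE°cell / 0.0592 = (6)(+0.71) / 0.0592 = 72.0.

log K = 72.0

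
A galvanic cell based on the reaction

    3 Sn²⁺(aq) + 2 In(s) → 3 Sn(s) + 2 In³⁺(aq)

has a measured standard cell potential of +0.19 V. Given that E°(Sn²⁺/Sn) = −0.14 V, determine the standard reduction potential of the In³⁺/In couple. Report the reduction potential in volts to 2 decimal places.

In the reaction as written the Sn²⁺/Sn couple is reduced (cathode) and In³⁺/In is oxidized (anode), so E°cell = E°(Sn²⁺/Sn) − E°(In³⁺/In).
E°(In³⁺/In) = E°(cathode) − E°cell = −0.14 − (+0.19) = −0.33 V.

−0.33 V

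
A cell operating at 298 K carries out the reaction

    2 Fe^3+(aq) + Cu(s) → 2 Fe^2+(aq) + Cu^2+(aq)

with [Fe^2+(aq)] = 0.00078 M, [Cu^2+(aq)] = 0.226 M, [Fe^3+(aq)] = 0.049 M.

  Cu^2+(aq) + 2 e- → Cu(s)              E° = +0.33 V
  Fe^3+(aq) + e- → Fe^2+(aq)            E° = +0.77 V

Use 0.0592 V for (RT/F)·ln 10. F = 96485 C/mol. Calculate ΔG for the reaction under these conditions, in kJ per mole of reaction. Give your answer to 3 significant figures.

E°cell = +0.77 − (+0.33) = +0.44 V; the balanced reaction transfers n = 2 electrons.
Here Q = ([Fe^2+(aq)]^2·[Cu^2+(aq)]) / [Fe^3+(aq)]^2 = 5.73×10^−5 (log Q = −4.242), giving E = +0.44 − (0.0592/2)·(−4.242) = +0.5656 V.
ΔG = −nFE = −(2)(96485)(+0.5656) J/mol = −109 kJ/mol.

−109 kJ/mol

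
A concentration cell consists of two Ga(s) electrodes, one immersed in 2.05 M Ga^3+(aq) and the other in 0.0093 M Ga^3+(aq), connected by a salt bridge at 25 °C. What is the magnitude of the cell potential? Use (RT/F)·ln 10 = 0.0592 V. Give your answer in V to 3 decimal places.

0.046 V

For a concentration cell E°cell = 0, since both electrodes use the same couple.
The compartment with the higher Ga^3+(aq) concentration (2.05 M) acts as the cathode; ions are reduced there and produced at the dilute (0.0093 M) anode.
With n = 3, Ecell = −(0.0592/3)·log([dilute]/[conc]) = −(0.0592/3)·log(0.0093/2.05) = +0.046 V.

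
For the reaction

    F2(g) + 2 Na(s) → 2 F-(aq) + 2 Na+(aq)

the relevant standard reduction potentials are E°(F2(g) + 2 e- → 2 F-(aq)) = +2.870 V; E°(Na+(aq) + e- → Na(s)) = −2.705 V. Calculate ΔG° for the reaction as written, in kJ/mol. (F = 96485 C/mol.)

−1076 kJ/mol

In the reaction as written F2(g) is reduced, so the F₂/F⁻ couple is the cathode and Na⁺/Na is the anode.
E°cell = +2.870 − (−2.705) = +5.575 V; balancing electrons gives n = 2.
ΔG° = −nFE°cell = −(2)(96485)(+5.575) J/mol = −1076 kJ/mol.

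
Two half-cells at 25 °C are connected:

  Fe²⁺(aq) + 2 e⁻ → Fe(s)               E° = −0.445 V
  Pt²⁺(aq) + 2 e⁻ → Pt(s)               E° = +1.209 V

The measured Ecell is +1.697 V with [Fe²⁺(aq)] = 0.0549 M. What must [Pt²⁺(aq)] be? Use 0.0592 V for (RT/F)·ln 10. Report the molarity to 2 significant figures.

Pt²⁺/Pt is the cathode (higher E°); E°cell = +1.209 − (−0.445) = +1.654 V with n = 2.
Rearranging E = E° − (0.0592/n)·log Q gives log Q = 2(+1.654 − (+1.697))/0.0592 = −1.453.
The balanced reaction is Pt²⁺(aq) + Fe(s) → Pt(s) + Fe²⁺(aq), so Q = [Fe²⁺(aq)] / [Pt²⁺(aq)].
Substituting the known concentrations and solving, log [Pt²⁺(aq)] = 0.193 and [Pt²⁺(aq)] = 1.6 M.

1.6 M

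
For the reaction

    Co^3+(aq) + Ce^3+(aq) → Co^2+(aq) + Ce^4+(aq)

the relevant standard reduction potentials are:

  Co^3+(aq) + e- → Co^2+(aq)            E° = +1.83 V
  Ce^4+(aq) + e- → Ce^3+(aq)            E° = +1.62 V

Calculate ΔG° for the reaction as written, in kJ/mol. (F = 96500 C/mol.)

In the reaction as written Co^3+(aq) is reduced, so the Co³⁺/Co²⁺ couple is the cathode and Ce⁴⁺/Ce³⁺ is the anode.
E°cell = +1.83 − (+1.62) = +0.21 V; balancing electrons gives n = 1.
ΔG° = −nFE°cell = −(1)(96500)(+0.21) J/mol = −20.3 kJ/mol.

−20.3 kJ/mol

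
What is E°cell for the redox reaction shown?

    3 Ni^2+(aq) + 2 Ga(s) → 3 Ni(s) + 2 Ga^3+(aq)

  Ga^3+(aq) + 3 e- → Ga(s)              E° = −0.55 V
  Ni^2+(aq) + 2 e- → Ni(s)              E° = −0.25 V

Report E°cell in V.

In the reaction as written, Ni^2+(aq) is reduced (cathode) and Ga^3+(aq) is produced by oxidation at the anode.
E°cell = E°(cathode) − E°(anode) = −0.25 − (−0.55) = +0.30 V.

+0.30 V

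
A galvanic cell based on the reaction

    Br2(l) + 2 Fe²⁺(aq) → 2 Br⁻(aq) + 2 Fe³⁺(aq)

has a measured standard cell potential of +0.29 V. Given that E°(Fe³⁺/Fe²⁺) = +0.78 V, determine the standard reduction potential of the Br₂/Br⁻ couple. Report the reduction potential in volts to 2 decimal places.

In the reaction as written the Br₂/Br⁻ couple is reduced (cathode) and Fe³⁺/Fe²⁺ is oxidized (anode), so E°cell = E°(Br₂/Br⁻) − E°(Fe³⁺/Fe²⁺).
E°(Br₂/Br⁻) = E°cell + E°(anode) = +0.29 + (+0.78) = +1.07 V.

+1.07 V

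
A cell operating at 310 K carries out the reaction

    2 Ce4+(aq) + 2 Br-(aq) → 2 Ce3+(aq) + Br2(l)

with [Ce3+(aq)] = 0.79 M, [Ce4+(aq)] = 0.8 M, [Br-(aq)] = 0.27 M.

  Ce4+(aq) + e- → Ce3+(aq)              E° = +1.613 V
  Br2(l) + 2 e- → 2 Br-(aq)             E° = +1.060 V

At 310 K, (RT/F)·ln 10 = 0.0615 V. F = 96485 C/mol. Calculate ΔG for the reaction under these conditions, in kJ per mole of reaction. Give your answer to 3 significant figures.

The standard cell potential is +1.613 − (+1.060) = +0.553 V, with n = 2 electrons in the balanced equation.
Here Q = [Ce3+(aq)]^2 / ([Ce4+(aq)]^2·[Br-(aq)]^2) = 13.4 (log Q = 1.126), giving E = +0.553 − (0.0615/2)·(1.126) = +0.5184 V.
ΔG = −nFE = −(2)(96485)(+0.5184) J/mol = −100 kJ/mol.

−100 kJ/mol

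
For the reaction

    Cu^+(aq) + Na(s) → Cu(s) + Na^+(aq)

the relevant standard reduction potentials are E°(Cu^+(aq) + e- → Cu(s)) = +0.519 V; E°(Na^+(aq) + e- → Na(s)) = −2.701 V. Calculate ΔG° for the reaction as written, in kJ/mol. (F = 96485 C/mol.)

In the reaction as written Cu^+(aq) is reduced, so the Cu⁺/Cu couple is the cathode and Na⁺/Na is the anode.
E°cell = +0.519 − (−2.701) = +3.220 V; balancing electrons gives n = 1.
ΔG° = −nFE°cell = −(1)(96485)(+3.220) J/mol = −311 kJ/mol.

−311 kJ/mol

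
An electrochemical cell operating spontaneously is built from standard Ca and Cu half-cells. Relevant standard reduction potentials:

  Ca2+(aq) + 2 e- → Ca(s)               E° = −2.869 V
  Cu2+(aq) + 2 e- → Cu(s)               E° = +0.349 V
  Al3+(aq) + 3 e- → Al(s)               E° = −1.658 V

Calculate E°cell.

+3.218 V

Of the two couples in this cell, the one with the more positive reduction potential is reduced at the cathode: here that is Cu²⁺/Cu (+0.349 V); Ca²⁺/Ca (−2.869 V) is the anode.
E°cell = E°(cathode) − E°(anode) = +0.349 − (−2.869) = +3.218 V.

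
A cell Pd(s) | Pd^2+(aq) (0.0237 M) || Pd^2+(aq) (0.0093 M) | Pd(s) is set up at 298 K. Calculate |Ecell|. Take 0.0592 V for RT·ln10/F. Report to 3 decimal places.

0.012 V

For a concentration cell E°cell = 0, since both electrodes use the same couple.
The compartment with the higher Pd^2+(aq) concentration (0.0237 M) acts as the cathode; ions are reduced there and produced at the dilute (0.0093 M) anode.
With n = 2, Ecell = −(0.0592/2)·log([dilute]/[conc]) = −(0.0592/2)·log(0.0093/0.0237) = +0.012 V.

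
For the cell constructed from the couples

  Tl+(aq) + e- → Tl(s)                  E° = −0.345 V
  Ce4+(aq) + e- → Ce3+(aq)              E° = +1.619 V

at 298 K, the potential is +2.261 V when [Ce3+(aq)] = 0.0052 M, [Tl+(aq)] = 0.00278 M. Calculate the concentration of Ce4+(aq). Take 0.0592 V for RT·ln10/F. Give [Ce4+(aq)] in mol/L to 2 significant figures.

1.5 M

Ce⁴⁺/Ce³⁺ is the cathode (higher E°); E°cell = +1.619 − (−0.345) = +1.964 V with n = 1.
Since E = E° − (0.0592/n)·log Q, log Q = n(E° − E)/0.0592 = −5.017.
The balanced reaction is Ce4+(aq) + Tl(s) → Ce3+(aq) + Tl+(aq), so Q = ([Ce3+(aq)]·[Tl+(aq)]) / [Ce4+(aq)].
Solving for the unknown gives log [Ce4+(aq)] = 0.177, so [Ce4+(aq)] ≈ 1.5 M.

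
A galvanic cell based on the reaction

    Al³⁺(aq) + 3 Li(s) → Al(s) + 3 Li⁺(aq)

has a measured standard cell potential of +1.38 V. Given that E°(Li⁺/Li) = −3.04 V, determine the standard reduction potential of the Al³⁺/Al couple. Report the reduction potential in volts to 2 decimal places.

−1.66 V

In the reaction as written the Al³⁺/Al couple is reduced (cathode) and Li⁺/Li is oxidized (anode), so E°cell = E°(Al³⁺/Al) − E°(Li⁺/Li).
E°(Al³⁺/Al) = E°cell + E°(anode) = +1.38 + (−3.04) = −1.66 V.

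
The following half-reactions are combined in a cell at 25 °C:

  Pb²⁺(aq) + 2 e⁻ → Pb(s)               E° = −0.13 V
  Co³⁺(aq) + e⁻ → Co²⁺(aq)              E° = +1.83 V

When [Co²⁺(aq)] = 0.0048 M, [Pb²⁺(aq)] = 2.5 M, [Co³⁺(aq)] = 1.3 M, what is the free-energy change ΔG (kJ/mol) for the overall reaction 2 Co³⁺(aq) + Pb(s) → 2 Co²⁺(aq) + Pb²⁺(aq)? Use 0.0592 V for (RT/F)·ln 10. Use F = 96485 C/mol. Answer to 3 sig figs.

The standard cell potential is +1.83 − (−0.13) = +1.96 V, with n = 2 electrons in the balanced equation.
Here Q = ([Co²⁺(aq)]^2·[Pb²⁺(aq)]) / [Co³⁺(aq)]^2 = 3.41×10^−5 (log Q = −4.467), giving E = +1.96 − (0.0592/2)·(−4.467) = +2.0922 V.
Then ΔG = −nFE = −2 × 96485 × +2.0922 J/mol = −404 kJ/mol.

−404 kJ/mol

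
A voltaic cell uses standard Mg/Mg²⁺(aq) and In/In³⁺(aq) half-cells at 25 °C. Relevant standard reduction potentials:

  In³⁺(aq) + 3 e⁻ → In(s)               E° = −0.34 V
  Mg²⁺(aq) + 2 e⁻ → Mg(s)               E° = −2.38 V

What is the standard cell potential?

+2.04 V

The In³⁺/In couple has the higher E°, so In ion is reduced (cathode) and Mg is oxidized (anode).
E°cell = E°(cathode) − E°(anode) = −0.34 − (−2.38) = +2.04 V.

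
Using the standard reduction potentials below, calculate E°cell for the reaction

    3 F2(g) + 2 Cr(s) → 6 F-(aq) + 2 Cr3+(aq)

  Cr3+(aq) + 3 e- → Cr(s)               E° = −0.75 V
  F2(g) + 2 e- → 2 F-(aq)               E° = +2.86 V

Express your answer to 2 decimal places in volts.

F2(g) gains electrons, so the F₂/F⁻ couple is the cathode; the Cr³⁺/Cr couple is the anode.
E°cell = E°(cathode) − E°(anode) = +2.86 − (−0.75) = +3.61 V.

+3.61 V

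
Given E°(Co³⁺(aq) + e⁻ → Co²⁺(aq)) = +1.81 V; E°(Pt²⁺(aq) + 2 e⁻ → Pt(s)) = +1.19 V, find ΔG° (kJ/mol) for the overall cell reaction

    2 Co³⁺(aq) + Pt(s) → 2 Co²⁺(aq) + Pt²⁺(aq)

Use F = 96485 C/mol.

In the reaction as written Co³⁺(aq) is reduced, so the Co³⁺/Co²⁺ couple is the cathode and Pt²⁺/Pt is the anode.
E°cell = +1.81 − (+1.19) = +0.62 V; balancing electrons gives n = 2.
ΔG° = −nFE°cell = −(2)(96485)(+0.62) J/mol = −120 kJ/mol.

−120 kJ/mol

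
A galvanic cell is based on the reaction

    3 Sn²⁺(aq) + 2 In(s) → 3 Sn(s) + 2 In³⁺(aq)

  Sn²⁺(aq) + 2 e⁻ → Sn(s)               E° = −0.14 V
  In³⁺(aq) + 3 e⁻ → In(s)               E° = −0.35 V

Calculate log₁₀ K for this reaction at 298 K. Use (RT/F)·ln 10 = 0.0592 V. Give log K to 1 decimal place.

log K = 21.3

The Sn²⁺/Sn couple is reduced (cathode); E°cell = −0.14 − (−0.35) = +0.21 V with n = 6.
At equilibrium E = 0, so log K = nE°cell / 0.0592 = (6)(+0.21) / 0.0592 = 21.3.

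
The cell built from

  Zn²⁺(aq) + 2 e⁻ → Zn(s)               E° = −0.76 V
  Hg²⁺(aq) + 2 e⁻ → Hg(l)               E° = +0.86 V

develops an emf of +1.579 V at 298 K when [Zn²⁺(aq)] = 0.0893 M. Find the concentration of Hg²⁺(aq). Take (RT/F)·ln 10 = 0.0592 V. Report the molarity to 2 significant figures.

0.0037 M

Hg²⁺/Hg is the cathode (higher E°); E°cell = +0.86 − (−0.76) = +1.62 V with n = 2.
Rearranging E = E° − (0.0592/n)·log Q gives log Q = 2(+1.62 − (+1.579))/0.0592 = 1.385.
The balanced reaction is Hg²⁺(aq) + Zn(s) → Hg(l) + Zn²⁺(aq), so Q = [Zn²⁺(aq)] / [Hg²⁺(aq)].
Solving for the unknown gives log [Hg²⁺(aq)] = −2.434, so [Hg²⁺(aq)] ≈ 0.0037 M.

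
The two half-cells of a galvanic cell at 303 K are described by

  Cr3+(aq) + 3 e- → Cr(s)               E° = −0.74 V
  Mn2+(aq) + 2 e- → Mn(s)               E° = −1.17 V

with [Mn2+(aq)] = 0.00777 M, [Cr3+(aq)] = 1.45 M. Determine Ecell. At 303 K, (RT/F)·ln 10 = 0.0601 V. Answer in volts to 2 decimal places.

+0.50 V

Since E°(Cr³⁺/Cr) > E°(Mn²⁺/Mn), Cr³⁺/Cr serves as the cathode.
The standard potential is −0.74 − (−1.17) = +0.43 V and the balanced reaction transfers n = 6 electrons.
For the overall reaction 2 Cr3+(aq) + 3 Mn(s) → 2 Cr(s) + 3 Mn2+(aq), Q = [Mn2+(aq)]^3 / [Cr3+(aq)]^2 = 2.23×10^−7, giving log Q = −6.651.
Applying E = E° − (RT ln10/nF)·log Q gives +0.43 − (0.0601/6)(−6.651) = +0.50 V.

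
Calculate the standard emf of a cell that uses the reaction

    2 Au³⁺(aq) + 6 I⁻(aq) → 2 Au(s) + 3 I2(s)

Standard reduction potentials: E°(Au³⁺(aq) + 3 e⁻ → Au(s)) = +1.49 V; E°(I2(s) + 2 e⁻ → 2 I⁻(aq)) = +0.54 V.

+0.95 V

In the reaction as written, Au³⁺(aq) is reduced (cathode) and I2(s) is produced by oxidation at the anode.
E°cell = E°(cathode) − E°(anode) = +1.49 − (+0.54) = +0.95 V.
The positive value indicates the reaction is spontaneous as written.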